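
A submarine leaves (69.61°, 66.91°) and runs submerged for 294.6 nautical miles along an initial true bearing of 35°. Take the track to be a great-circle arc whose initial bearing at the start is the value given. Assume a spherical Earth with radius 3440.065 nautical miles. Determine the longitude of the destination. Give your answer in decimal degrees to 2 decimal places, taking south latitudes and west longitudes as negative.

Central angle δ = d/R = 0.085638 rad.
With φ₁ = 69.61° = 1.214924 rad and θ = 35° = 0.610865 rad:
sin φ₂ = sin φ₁ cos δ + cos φ₁ sin δ cos θ = (0.937343)(0.996335) + (0.348408)(0.085533)(0.819152) = 0.958319
φ₂ = asin(0.958319) = 1.281059 rad = 73.40°.
Δλ = atan2( sin θ sin δ cos φ₁ , cos δ − sin φ₁ sin φ₂ ) = atan2(0.017093, 0.098062) = 0.172573 rad = 9.89°.
λ₂ = λ₁ + Δλ = 76.80°.

longitude 76.80°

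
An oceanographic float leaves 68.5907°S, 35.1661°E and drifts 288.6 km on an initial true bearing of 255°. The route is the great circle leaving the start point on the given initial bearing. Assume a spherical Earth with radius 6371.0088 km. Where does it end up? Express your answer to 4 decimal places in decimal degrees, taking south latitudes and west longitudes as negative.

The arc subtends δ = 288.6/6371.0088 = 0.045299 rad at the centre.
Converting: φ₁ = -1.197134 rad, θ = 4.450590 rad.
Destination latitude: φ₂ = arcsin( sin φ₁ cos δ + cos φ₁ sin δ cos θ ) = arcsin(-0.934320) = -69.1185°.
For the longitude increment, Δλ = atan2( sin θ sin δ cos φ₁, cos δ − sin φ₁ sin φ₂ ) = atan2(-0.015966, 0.129126) = -7.0489°.
Hence λ₂ = 35.1661° + -7.0489° = 28.1172°.

latitude -69.1185°, longitude 28.1172°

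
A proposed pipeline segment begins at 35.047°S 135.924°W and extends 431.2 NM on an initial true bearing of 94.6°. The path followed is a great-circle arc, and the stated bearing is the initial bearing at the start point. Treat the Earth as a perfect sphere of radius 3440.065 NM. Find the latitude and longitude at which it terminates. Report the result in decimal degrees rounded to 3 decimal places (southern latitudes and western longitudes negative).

latitude -35.307°, longitude -127.140°

Angular distance δ = d/R = 431.2 / 3440.065 = 0.125346 rad.
With φ₁ = -35.047° = -0.611686 rad and θ = 94.6° = 1.651081 rad:
Applying the spherical law of cosines for sides, sin φ₂ = sin φ₁ cos δ + cos φ₁ sin δ cos θ = -0.577951, so φ₂ = -35.307°.
Then Δλ = atan2(0.102021, 0.660267) = 0.153302 rad, from sin θ sin δ cos φ₁ over cos δ − sin φ₁ sin φ₂.
Hence λ₂ = -135.924° + 8.784° = -127.140°.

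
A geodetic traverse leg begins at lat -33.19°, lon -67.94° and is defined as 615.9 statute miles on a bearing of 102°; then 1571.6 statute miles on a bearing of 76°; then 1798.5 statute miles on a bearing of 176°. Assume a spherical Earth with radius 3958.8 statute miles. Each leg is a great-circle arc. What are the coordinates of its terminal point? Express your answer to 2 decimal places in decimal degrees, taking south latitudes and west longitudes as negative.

latitude -52.47°, longitude -29.66°

Apply the spherical direct solution leg by leg, carrying full precision between legs.
Leg 1: from (-33.19°, -67.94°), δ = 615.9/3958.8 = 0.155577 rad, θ = 102° → φ = -34.59°, λ = -57.33°.
Leg 2: from (-34.59°, -57.33°), δ = 1571.6/3958.8 = 0.396989 rad, θ = 76° → φ = -26.53°, λ = -32.54°.
Leg 3: from (-26.53°, -32.54°), δ = 1798.5/3958.8 = 0.454304 rad, θ = 176° → φ = -52.47°, λ = -29.66°.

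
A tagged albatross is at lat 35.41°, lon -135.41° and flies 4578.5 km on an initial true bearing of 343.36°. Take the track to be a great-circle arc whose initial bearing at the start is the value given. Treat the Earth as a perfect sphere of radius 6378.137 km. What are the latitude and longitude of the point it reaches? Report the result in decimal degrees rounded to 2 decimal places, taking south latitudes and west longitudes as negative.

latitude 71.82°, longitude -172.54°

Angular distance δ = d/R = 4578.5 / 6378.137 = 0.717843 rad.
Converting: φ₁ = 0.618021 rad, θ = 5.992763 rad.
Destination latitude: φ₂ = arcsin( sin φ₁ cos δ + cos φ₁ sin δ cos θ ) = arcsin(0.950080) = 71.82°.
Then Δλ = atan2(-0.153514, 0.202728) = -0.648121 rad, from sin θ sin δ cos φ₁ over cos δ − sin φ₁ sin φ₂.
λ₂ = λ₁ + Δλ = -172.54°.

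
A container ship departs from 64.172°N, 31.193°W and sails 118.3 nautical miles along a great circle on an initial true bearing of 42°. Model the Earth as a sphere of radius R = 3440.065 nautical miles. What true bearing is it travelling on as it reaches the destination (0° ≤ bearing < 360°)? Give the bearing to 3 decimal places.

Angular distance δ = d/R = 118.3 / 3440.065 = 0.034389 rad.
With φ₁ = 64.172° = 1.120013 rad and θ = 42° = 0.733038 rad:
Applying the spherical law of cosines for sides, sin φ₂ = sin φ₁ cos δ + cos φ₁ sin δ cos θ = 0.910706, so φ₂ = 65.603°.
For the longitude increment, Δλ = atan2( sin θ sin δ cos φ₁, cos δ − sin φ₁ sin φ₂ ) = atan2(0.010023, 0.179677) = 3.193°.
λ₂ = λ₁ + Δλ = -28.000°.
The forward bearing on arrival equals the back-azimuth from the destination plus 180°.
Back-azimuth from P₂ (65.603°, -28.000°) to P₁ (64.172°, -31.193°), with Δλ' = λ₁ − λ₂ = -3.193°: atan2( sin Δλ' cos φ₁ , cos φ₂ sin φ₁ − sin φ₂ cos φ₁ cos Δλ' ) = 224.891°.
Final bearing = (224.891° + 180°) mod 360° = 44.891°.

final bearing 44.891°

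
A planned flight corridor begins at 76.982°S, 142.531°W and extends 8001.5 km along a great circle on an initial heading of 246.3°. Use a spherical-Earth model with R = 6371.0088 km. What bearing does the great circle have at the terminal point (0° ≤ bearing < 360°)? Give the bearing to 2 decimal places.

final bearing 347.07°

The arc subtends δ = 8001.5/6371.0088 = 1.255924 rad at the centre.
Start latitude φ₁ = -1.343589 rad; initial bearing θ = 4.298746 rad.
sin φ₂ = sin φ₁ cos δ + cos φ₁ sin δ cos θ = (-0.974299)(0.309696) + (0.225257)(0.950836)(-0.401948) = -0.387826
φ₂ = asin(-0.387826) = -0.398272 rad = -22.819°.
Δλ = atan2( sin θ sin δ cos φ₁ , cos δ − sin φ₁ sin φ₂ ) = atan2(-0.196119, -0.068163) = -1.905297 rad = -109.165°.
λ₂ = -142.531° + -109.165° = -251.696°, normalized to (−180°, 180°] → 108.304°.
The forward bearing on arrival equals the back-azimuth from the destination plus 180°.
Back-azimuth from P₂ (-22.82°, 108.30°) to P₁ (-76.98°, -142.53°), with Δλ' = λ₁ − λ₂ = -250.83°: atan2( sin Δλ' cos φ₁ , cos φ₂ sin φ₁ − sin φ₂ cos φ₁ cos Δλ' ) = 167.07°.
Final bearing = (167.07° + 180°) mod 360° = 347.07°.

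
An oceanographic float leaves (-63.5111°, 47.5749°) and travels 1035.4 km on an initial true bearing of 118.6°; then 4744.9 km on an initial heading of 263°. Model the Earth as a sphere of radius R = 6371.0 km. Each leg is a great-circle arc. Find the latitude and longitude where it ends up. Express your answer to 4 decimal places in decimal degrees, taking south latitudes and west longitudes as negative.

Apply the spherical direct solution leg by leg, carrying full precision between legs.
Leg 1: from (-63.5111°, 47.5749°), δ = 1035.4/6371 = 0.162518 rad, θ = 118.6° → φ = -66.6027°, λ = 68.5364°.
Leg 2: from (-66.6027°, 68.5364°), δ = 4744.9/6371 = 0.744765 rad, θ = 263° → φ = -45.0393°, λ = -3.6510°.

latitude -45.0393°, longitude -3.6510°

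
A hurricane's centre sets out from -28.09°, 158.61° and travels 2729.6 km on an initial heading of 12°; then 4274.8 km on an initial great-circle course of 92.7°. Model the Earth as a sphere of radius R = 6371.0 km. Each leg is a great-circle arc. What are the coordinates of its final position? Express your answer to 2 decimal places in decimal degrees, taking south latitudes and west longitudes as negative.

latitude -4.81°, longitude -157.87°

Apply the spherical direct solution leg by leg, carrying full precision between legs.
Leg 1: from (-28.09°, 158.61°), δ = 2729.6/6371 = 0.428441 rad, θ = 12° → φ = -4.00°, λ = 163.58°.
Leg 2: from (-4.00°, 163.58°), δ = 4274.8/6371 = 0.670978 rad, θ = 92.7° → φ = -4.81°, λ = -157.87°.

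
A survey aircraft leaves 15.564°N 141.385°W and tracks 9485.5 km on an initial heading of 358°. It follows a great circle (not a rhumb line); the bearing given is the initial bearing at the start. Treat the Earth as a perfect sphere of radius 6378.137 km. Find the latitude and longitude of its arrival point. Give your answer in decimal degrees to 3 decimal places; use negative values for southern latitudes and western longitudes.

Angular distance δ = d/R = 9485.5 / 6378.137 = 1.487190 rad.
Converting: φ₁ = 0.271643 rad, θ = 6.248279 rad.
sin φ₂ = sin φ₁ cos δ + cos φ₁ sin δ cos θ = (0.268315)(0.083509) + (0.963331)(0.996507)(0.999391) = 0.981788
φ₂ = asin(0.981788) = 1.379657 rad = 79.049°.
Then Δλ = atan2(-0.033502, -0.179919) = -2.957493 rad, from sin θ sin δ cos φ₁ over cos δ − sin φ₁ sin φ₂.
λ₂ = -141.385° + -169.452° = -310.837°, normalized to (−180°, 180°] → 49.163°.

latitude 79.049°, longitude 49.163°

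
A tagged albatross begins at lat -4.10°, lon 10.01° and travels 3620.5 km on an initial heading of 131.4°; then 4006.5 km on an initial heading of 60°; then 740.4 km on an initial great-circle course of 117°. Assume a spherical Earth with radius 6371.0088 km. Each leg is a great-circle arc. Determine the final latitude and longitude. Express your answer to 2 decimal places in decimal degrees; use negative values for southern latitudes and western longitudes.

latitude -6.91°, longitude 73.03°

Apply the spherical direct solution leg by leg, carrying full precision between legs.
Leg 1: from (-4.10°, 10.01°), δ = 3620.5/6371.0088 = 0.568277 rad, θ = 131.4° → φ = -24.54°, λ = 36.35°.
Leg 2: from (-24.54°, 36.35°), δ = 4006.5/6371.0088 = 0.628864 rad, θ = 60° → φ = -3.91°, λ = 67.06°.
Leg 3: from (-3.91°, 67.06°), δ = 740.4/6371.0088 = 0.116214 rad, θ = 117° → φ = -6.91°, λ = 73.03°.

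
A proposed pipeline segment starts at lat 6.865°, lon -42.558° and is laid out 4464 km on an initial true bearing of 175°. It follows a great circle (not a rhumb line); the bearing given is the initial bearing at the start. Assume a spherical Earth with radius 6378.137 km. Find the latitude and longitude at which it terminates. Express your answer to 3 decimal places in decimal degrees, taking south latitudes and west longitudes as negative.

Angular distance δ = d/R = 4464 / 6378.137 = 0.699891 rad.
Start latitude φ₁ = 0.119817 rad; initial bearing θ = 3.054326 rad.
sin φ₂ = sin φ₁ cos δ + cos φ₁ sin δ cos θ = (0.119530)(0.764912) + (0.992831)(0.644134)(-0.996195) = -0.545652
φ₂ = asin(-0.545652) = -0.577167 rad = -33.069°.
For the longitude increment, Δλ = atan2( sin θ sin δ cos φ₁, cos δ − sin φ₁ sin φ₂ ) = atan2(0.055738, 0.830134) = 3.841°.
λ₂ = λ₁ + Δλ = -38.717°.

latitude -33.069°, longitude -38.717°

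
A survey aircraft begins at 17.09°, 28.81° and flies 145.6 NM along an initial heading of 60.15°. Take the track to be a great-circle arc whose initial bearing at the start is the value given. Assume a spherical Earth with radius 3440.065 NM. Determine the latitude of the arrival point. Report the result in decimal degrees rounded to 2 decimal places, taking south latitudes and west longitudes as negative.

Central angle δ = d/R = 0.042325 rad.
Start latitude φ₁ = 0.298277 rad; initial bearing θ = 1.049816 rad.
Applying the spherical law of cosines for sides, sin φ₂ = sin φ₁ cos δ + cos φ₁ sin δ cos θ = 0.313740, so φ₂ = 18.28°.
Δλ = atan2( sin θ sin δ cos φ₁ , cos δ − sin φ₁ sin φ₂ ) = atan2(0.035078, 0.906904) = 0.038660 rad = 2.22°.
λ₂ = 28.81° + 2.22° = 31.03°.

latitude 18.28°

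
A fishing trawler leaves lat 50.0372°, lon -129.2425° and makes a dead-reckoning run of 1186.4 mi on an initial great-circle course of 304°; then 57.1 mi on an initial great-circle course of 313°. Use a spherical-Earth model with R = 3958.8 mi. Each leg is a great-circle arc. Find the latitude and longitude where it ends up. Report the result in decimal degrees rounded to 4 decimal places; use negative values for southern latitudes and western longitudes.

latitude 57.5231°, longitude -157.0445°

Apply the spherical direct solution leg by leg, carrying full precision between legs.
Leg 1: from (50.0372°, -129.2425°), δ = 1186.4/3958.8 = 0.299687 rad, θ = 304° → φ = 56.9644°, λ = -155.9188°.
Leg 2: from (56.9644°, -155.9188°), δ = 57.1/3958.8 = 0.014424 rad, θ = 313° → φ = 57.5231°, λ = -157.0445°.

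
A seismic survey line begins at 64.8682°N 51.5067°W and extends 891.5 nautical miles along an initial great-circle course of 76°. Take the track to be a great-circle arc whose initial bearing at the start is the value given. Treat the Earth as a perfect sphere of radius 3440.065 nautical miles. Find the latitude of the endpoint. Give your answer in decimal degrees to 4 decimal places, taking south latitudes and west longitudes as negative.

latitude 64.3469°

δ = 891.5/3440.065 = 0.259152 rad (14.8483°).
Start latitude φ₁ = 1.132164 rad; initial bearing θ = 1.326450 rad.
Applying the spherical law of cosines for sides, sin φ₂ = sin φ₁ cos δ + cos φ₁ sin δ cos θ = 0.901431, so φ₂ = 64.3469°.
For the longitude increment, Δλ = atan2( sin θ sin δ cos φ₁, cos δ − sin φ₁ sin φ₂ ) = atan2(0.105602, 0.150512) = 35.0542°.
Hence λ₂ = -51.5067° + 35.0542° = -16.4525°.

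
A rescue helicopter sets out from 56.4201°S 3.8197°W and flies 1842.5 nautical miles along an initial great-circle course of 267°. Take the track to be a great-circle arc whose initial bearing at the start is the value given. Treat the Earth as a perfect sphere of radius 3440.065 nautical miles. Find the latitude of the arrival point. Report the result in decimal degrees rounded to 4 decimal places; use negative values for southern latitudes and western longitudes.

Angular distance δ = d/R = 1842.5 / 3440.065 = 0.535600 rad.
Start latitude φ₁ = -0.984717 rad; initial bearing θ = 4.660029 rad.
Applying the spherical law of cosines for sides, sin φ₂ = sin φ₁ cos δ + cos φ₁ sin δ cos θ = -0.731221, so φ₂ = -46.9889°.
Then Δλ = atan2(-0.281891, 0.250771) = -0.843757 rad, from sin θ sin δ cos φ₁ over cos δ − sin φ₁ sin φ₂.
λ₂ = λ₁ + Δλ = -52.1634°.

latitude -46.9889°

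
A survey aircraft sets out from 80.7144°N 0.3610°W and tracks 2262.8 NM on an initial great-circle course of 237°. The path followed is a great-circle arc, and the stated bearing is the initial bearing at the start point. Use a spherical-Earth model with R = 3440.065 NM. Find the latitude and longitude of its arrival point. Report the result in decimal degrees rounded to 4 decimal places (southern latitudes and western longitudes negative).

latitude 46.6569°, longitude -48.6940°

Central angle δ = d/R = 0.657778 rad.
Converting: φ₁ = 1.408732 rad, θ = 4.136430 rad.
Applying the spherical law of cosines for sides, sin φ₂ = sin φ₁ cos δ + cos φ₁ sin δ cos θ = 0.727256, so φ₂ = 46.6569°.
For the longitude increment, Δλ = atan2( sin θ sin δ cos φ₁, cos δ − sin φ₁ sin φ₂ ) = atan2(-0.082732, 0.073626) = -48.3330°.
Hence λ₂ = -0.3610° + -48.3330° = -48.6940°.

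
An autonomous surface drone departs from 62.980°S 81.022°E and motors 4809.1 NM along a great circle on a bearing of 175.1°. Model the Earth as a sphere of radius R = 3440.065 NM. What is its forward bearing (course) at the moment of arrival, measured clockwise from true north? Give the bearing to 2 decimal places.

final bearing 2.78°

Angular distance δ = d/R = 4809.1 / 3440.065 = 1.397968 rad.
Start latitude φ₁ = -1.099208 rad; initial bearing θ = 3.056072 rad.
sin φ₂ = sin φ₁ cos δ + cos φ₁ sin δ cos θ = (-0.890848)(0.171969) + (0.454301)(0.985102)(-0.996345) = -0.599096
φ₂ = asin(-0.599096) = -0.642372 rad = -36.805°.
For the longitude increment, Δλ = atan2( sin θ sin δ cos φ₁, cos δ − sin φ₁ sin φ₂ ) = atan2(0.038227, -0.361734) = 173.968°.
λ₂ = 81.022° + 173.968° = 254.990°, normalized to (−180°, 180°] → -105.010°.
The forward bearing on arrival equals the back-azimuth from the destination plus 180°.
Back-azimuth from P₂ (-36.81°, -105.01°) to P₁ (-62.98°, 81.02°), with Δλ' = λ₁ − λ₂ = 186.03°: atan2( sin Δλ' cos φ₁ , cos φ₂ sin φ₁ − sin φ₂ cos φ₁ cos Δλ' ) = 182.78°.
Final bearing = (182.78° + 180°) mod 360° = 2.78°.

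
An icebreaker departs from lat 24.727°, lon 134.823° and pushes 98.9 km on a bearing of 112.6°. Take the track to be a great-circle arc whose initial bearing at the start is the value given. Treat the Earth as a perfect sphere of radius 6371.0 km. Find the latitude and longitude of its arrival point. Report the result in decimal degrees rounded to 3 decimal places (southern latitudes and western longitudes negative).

Central angle δ = d/R = 0.015523 rad.
Start latitude φ₁ = 0.431568 rad; initial bearing θ = 1.965241 rad.
Destination latitude: φ₂ = arcsin( sin φ₁ cos δ + cos φ₁ sin δ cos θ ) = arcsin(0.412826) = 24.383°.
Then Δλ = atan2(0.013017, 0.827196) = 0.015735 rad, from sin θ sin δ cos φ₁ over cos δ − sin φ₁ sin φ₂.
λ₂ = λ₁ + Δλ = 135.725°.

latitude 24.383°, longitude 135.725°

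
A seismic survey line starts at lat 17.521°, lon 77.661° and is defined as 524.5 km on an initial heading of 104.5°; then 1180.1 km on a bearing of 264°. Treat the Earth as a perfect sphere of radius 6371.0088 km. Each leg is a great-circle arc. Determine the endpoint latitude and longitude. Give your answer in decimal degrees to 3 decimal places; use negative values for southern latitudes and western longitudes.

latitude 14.900°, longitude 71.493°

Apply the spherical direct solution leg by leg, carrying full precision between legs.
Leg 1: from (17.521°, 77.661°), δ = 524.5/6371.0088 = 0.082326 rad, θ = 104.5° → φ = 16.284°, λ = 82.419°.
Leg 2: from (16.284°, 82.419°), δ = 1180.1/6371.0088 = 0.185230 rad, θ = 264° → φ = 14.900°, λ = 71.493°.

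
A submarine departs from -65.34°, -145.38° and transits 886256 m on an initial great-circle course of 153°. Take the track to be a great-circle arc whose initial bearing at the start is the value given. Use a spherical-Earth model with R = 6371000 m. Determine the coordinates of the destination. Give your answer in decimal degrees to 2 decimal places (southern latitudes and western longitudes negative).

Angular distance δ = d/R = 886256 / 6371000 = 0.139108 rad.
Start latitude φ₁ = -1.140398 rad; initial bearing θ = 2.670354 rad.
Destination latitude: φ₂ = arcsin( sin φ₁ cos δ + cos φ₁ sin δ cos θ ) = arcsin(-0.951568) = -72.10°.
For the longitude increment, Δλ = atan2( sin θ sin δ cos φ₁, cos δ − sin φ₁ sin φ₂ ) = atan2(0.026265, 0.125555) = 11.82°.
λ₂ = -145.38° + 11.82° = -133.56°.

latitude -72.10°, longitude -133.56°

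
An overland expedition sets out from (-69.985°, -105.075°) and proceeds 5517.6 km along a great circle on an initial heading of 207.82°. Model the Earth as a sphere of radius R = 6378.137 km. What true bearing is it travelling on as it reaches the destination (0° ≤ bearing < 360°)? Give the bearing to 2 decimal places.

The arc subtends δ = 5517.6/6378.137 = 0.865080 rad at the centre.
Start latitude φ₁ = -1.221469 rad; initial bearing θ = 3.627143 rad.
sin φ₂ = sin φ₁ cos δ + cos φ₁ sin δ cos θ = (-0.939603)(0.648579) + (0.342266)(0.761147)(-0.884418) = -0.839811
φ₂ = asin(-0.839811) = -0.996935 rad = -57.120°.
Then Δλ = atan2(-0.121581, -0.140510) = -2.428292 rad, from sin θ sin δ cos φ₁ over cos δ − sin φ₁ sin φ₂.
λ₂ = -105.075° + -139.131° = -244.206°, normalized to (−180°, 180°] → 115.794°.
The forward bearing on arrival equals the back-azimuth from the destination plus 180°.
Back-azimuth from P₂ (-57.12°, 115.79°) to P₁ (-69.98°, -105.08°), with Δλ' = λ₁ − λ₂ = -220.87°: atan2( sin Δλ' cos φ₁ , cos φ₂ sin φ₁ − sin φ₂ cos φ₁ cos Δλ' ) = 162.89°.
Final bearing = (162.89° + 180°) mod 360° = 342.89°.

final bearing 342.89°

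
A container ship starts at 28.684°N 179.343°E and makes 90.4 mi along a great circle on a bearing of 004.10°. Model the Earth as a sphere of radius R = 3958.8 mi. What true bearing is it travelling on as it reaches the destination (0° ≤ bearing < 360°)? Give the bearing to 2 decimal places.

final bearing 4.15°

δ = 90.4/3958.8 = 0.022835 rad (1.3084°).
Converting: φ₁ = 0.500630 rad, θ = 0.071558 rad.
sin φ₂ = sin φ₁ cos δ + cos φ₁ sin δ cos θ = (0.479979)(0.999739) + (0.877280)(0.022833)(0.997441) = 0.499833
φ₂ = asin(0.499833) = 0.523406 rad = 29.989°.
Then Δλ = atan2(0.001432, 0.759830) = 0.001885 rad, from sin θ sin δ cos φ₁ over cos δ − sin φ₁ sin φ₂.
λ₂ = λ₁ + Δλ = 179.451°.
The forward bearing on arrival equals the back-azimuth from the destination plus 180°.
Back-azimuth from P₂ (29.99°, 179.45°) to P₁ (28.68°, 179.34°), with Δλ' = λ₁ − λ₂ = -0.11°: atan2( sin Δλ' cos φ₁ , cos φ₂ sin φ₁ − sin φ₂ cos φ₁ cos Δλ' ) = 184.15°.
Final bearing = (184.15° + 180°) mod 360° = 4.15°.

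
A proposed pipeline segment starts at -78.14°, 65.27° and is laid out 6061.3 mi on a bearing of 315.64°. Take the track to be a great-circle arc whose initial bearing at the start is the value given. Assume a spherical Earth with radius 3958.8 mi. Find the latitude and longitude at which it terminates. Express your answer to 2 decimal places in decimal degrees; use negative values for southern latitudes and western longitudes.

latitude 6.20°, longitude 20.62°

Angular distance δ = d/R = 6061.3 / 3958.8 = 1.531095 rad.
Start latitude φ₁ = -1.363800 rad; initial bearing θ = 5.508957 rad.
sin φ₂ = sin φ₁ cos δ + cos φ₁ sin δ cos θ = (-0.978653)(0.039691) + (0.205521)(0.999212)(0.714961) = 0.107980
φ₂ = asin(0.107980) = 0.108191 rad = 6.20°.
Δλ = atan2( sin θ sin δ cos φ₁ , cos δ − sin φ₁ sin φ₂ ) = atan2(-0.143580, 0.145366) = -0.779217 rad = -44.65°.
λ₂ = λ₁ + Δλ = 20.62°.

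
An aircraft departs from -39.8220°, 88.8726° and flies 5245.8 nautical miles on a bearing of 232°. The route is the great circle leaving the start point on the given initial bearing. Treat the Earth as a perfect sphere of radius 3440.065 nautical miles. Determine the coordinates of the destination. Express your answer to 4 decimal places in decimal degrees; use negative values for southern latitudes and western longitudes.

latitude -30.1143°, longitude -25.6208°

The arc subtends δ = 5245.8/3440.065 = 1.524913 rad at the centre.
Converting: φ₁ = -0.695025 rad, θ = 4.049164 rad.
Destination latitude: φ₂ = arcsin( sin φ₁ cos δ + cos φ₁ sin δ cos θ ) = arcsin(-0.501727) = -30.1143°.
For the longitude increment, Δλ = atan2( sin θ sin δ cos φ₁, cos δ − sin φ₁ sin φ₂ ) = atan2(-0.604585, -0.275441) = -114.4934°.
λ₂ = 88.8726° + -114.4934° = -25.6208°.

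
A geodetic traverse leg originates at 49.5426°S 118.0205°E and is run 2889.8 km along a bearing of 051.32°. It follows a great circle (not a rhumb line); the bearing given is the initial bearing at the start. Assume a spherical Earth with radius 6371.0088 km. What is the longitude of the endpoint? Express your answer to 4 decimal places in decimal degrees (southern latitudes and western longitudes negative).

Angular distance δ = d/R = 2889.8 / 6371.0088 = 0.453586 rad.
Converting: φ₁ = -0.864681 rad, θ = 0.895703 rad.
sin φ₂ = sin φ₁ cos δ + cos φ₁ sin δ cos θ = (-0.760889)(0.898882) + (0.648882)(0.438192)(0.624970) = -0.506248
φ₂ = asin(-0.506248) = -0.530828 rad = -30.4142°.
Then Δλ = atan2(0.221966, 0.513683) = 0.407874 rad, from sin θ sin δ cos φ₁ over cos δ − sin φ₁ sin φ₂.
λ₂ = λ₁ + Δλ = 141.3900°.

longitude 141.3900°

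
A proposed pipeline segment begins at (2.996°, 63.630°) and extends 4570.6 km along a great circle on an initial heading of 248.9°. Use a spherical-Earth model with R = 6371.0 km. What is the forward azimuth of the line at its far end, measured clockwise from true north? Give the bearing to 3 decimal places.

final bearing 251.859°

The arc subtends δ = 4570.6/6371 = 0.717407 rad at the centre.
Converting: φ₁ = 0.052290 rad, θ = 4.344125 rad.
Applying the spherical law of cosines for sides, sin φ₂ = sin φ₁ cos δ + cos φ₁ sin δ cos θ = -0.196967, so φ₂ = -11.360°.
Then Δλ = atan2(-0.612516, 0.763808) = -0.675913 rad, from sin θ sin δ cos φ₁ over cos δ − sin φ₁ sin φ₂.
λ₂ = λ₁ + Δλ = 24.903°.
The forward bearing on arrival equals the back-azimuth from the destination plus 180°.
Back-azimuth from P₂ (-11.360°, 24.903°) to P₁ (2.996°, 63.630°), with Δλ' = λ₁ − λ₂ = 38.727°: atan2( sin Δλ' cos φ₁ , cos φ₂ sin φ₁ − sin φ₂ cos φ₁ cos Δλ' ) = 71.859°.
Final bearing = (71.859° + 180°) mod 360° = 251.859°.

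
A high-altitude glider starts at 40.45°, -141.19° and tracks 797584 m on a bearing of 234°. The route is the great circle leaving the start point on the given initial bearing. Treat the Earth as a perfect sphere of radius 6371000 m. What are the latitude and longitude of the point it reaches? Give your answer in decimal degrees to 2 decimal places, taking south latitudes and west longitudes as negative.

latitude 36.01°, longitude -148.36°

Central angle δ = d/R = 0.125190 rad.
Converting: φ₁ = 0.705986 rad, θ = 4.084070 rad.
sin φ₂ = sin φ₁ cos δ + cos φ₁ sin δ cos θ = (0.648784)(0.992174) + (0.760972)(0.124863)(-0.587785) = 0.587857
φ₂ = asin(0.587857) = 0.628407 rad = 36.01°.
For the longitude increment, Δλ = atan2( sin θ sin δ cos φ₁, cos δ − sin φ₁ sin φ₂ ) = atan2(-0.076871, 0.610782) = -7.17°.
Hence λ₂ = -141.19° + -7.17° = -148.36°.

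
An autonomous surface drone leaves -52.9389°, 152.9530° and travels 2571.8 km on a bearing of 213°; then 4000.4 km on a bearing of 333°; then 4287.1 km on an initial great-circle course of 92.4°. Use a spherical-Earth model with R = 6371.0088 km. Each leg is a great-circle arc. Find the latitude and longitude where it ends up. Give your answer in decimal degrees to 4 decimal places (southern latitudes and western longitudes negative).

latitude -27.6222°, longitude 142.4528°

Apply the spherical direct solution leg by leg, carrying full precision between legs.
Leg 1: from (-52.9389°, 152.9530°), δ = 2571.8/6371.0088 = 0.403672 rad, θ = 213° → φ = -68.8104°, λ = 116.6634°.
Leg 2: from (-68.8104°, 116.6634°), δ = 4000.4/6371.0088 = 0.627907 rad, θ = 333° → φ = -34.4266°, λ = 97.7990°.
Leg 3: from (-34.4266°, 97.7990°), δ = 4287.1/6371.0088 = 0.672908 rad, θ = 92.4° → φ = -27.6222°, λ = 142.4528°.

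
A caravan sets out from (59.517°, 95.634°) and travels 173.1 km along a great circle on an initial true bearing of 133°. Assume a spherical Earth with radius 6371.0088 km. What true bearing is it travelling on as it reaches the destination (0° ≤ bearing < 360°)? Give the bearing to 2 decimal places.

The arc subtends δ = 173.1/6371.0088 = 0.027170 rad at the centre.
Start latitude φ₁ = 1.038768 rad; initial bearing θ = 2.321288 rad.
Destination latitude: φ₂ = arcsin( sin φ₁ cos δ + cos φ₁ sin δ cos θ ) = arcsin(0.852063) = 58.437°.
Then Δλ = atan2(0.010079, 0.265340) = 0.037967 rad, from sin θ sin δ cos φ₁ over cos δ − sin φ₁ sin φ₂.
λ₂ = λ₁ + Δλ = 97.809°.
The forward bearing on arrival equals the back-azimuth from the destination plus 180°.
Back-azimuth from P₂ (58.44°, 97.81°) to P₁ (59.52°, 95.63°), with Δλ' = λ₁ − λ₂ = -2.18°: atan2( sin Δλ' cos φ₁ , cos φ₂ sin φ₁ − sin φ₂ cos φ₁ cos Δλ' ) = 314.86°.
Final bearing = (314.86° + 180°) mod 360° = 134.86°.

final bearing 134.86°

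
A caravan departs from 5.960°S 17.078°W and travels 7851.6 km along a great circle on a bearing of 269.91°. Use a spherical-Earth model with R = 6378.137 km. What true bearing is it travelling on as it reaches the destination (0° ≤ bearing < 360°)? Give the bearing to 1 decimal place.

final bearing 275.6°

The arc subtends δ = 7851.6/6378.137 = 1.231018 rad at the centre.
Converting: φ₁ = -0.104022 rad, θ = 4.710818 rad.
Destination latitude: φ₂ = arcsin( sin φ₁ cos δ + cos φ₁ sin δ cos θ ) = arcsin(-0.036079) = -2.068°.
For the longitude increment, Δλ = atan2( sin θ sin δ cos φ₁, cos δ − sin φ₁ sin φ₂ ) = atan2(-0.937731, 0.329532) = -70.638°.
Hence λ₂ = -17.078° + -70.638° = -87.716°.
The forward bearing on arrival equals the back-azimuth from the destination plus 180°.
Back-azimuth from P₂ (-2.1°, -87.7°) to P₁ (-6.0°, -17.1°), with Δλ' = λ₁ − λ₂ = 70.6°: atan2( sin Δλ' cos φ₁ , cos φ₂ sin φ₁ − sin φ₂ cos φ₁ cos Δλ' ) = 95.6°.
Final bearing = (95.6° + 180°) mod 360° = 275.6°.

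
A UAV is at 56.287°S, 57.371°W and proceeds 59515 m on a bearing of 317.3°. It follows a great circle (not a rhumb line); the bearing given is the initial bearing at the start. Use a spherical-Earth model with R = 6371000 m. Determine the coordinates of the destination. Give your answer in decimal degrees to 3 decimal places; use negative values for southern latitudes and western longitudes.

δ = 59515/6371000 = 0.009342 rad (0.5352°).
Start latitude φ₁ = -0.982393 rad; initial bearing θ = 5.537930 rad.
Destination latitude: φ₂ = arcsin( sin φ₁ cos δ + cos φ₁ sin δ cos θ ) = arcsin(-0.827982) = -55.892°.
Then Δλ = atan2(-0.003516, 0.311218) = -0.011297 rad, from sin θ sin δ cos φ₁ over cos δ − sin φ₁ sin φ₂.
λ₂ = -57.371° + -0.647° = -58.018°.

latitude -55.892°, longitude -58.018°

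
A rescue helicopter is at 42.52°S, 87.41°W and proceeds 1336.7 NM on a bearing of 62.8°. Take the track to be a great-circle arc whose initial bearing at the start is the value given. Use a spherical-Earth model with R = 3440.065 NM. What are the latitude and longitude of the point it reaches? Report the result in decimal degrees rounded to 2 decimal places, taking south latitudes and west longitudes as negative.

Angular distance δ = d/R = 1336.7 / 3440.065 = 0.388568 rad.
With φ₁ = -42.52° = -0.742114 rad and θ = 62.8° = 1.096067 rad:
sin φ₂ = sin φ₁ cos δ + cos φ₁ sin δ cos θ = (-0.675848)(0.925452) + (0.737041)(0.378864)(0.457098) = -0.497825
φ₂ = asin(-0.497825) = -0.521090 rad = -29.86°.
For the longitude increment, Δλ = atan2( sin θ sin δ cos φ₁, cos δ − sin φ₁ sin φ₂ ) = atan2(0.248359, 0.588998) = 22.86°.
λ₂ = -87.41° + 22.86° = -64.55°.

latitude -29.86°, longitude -64.55°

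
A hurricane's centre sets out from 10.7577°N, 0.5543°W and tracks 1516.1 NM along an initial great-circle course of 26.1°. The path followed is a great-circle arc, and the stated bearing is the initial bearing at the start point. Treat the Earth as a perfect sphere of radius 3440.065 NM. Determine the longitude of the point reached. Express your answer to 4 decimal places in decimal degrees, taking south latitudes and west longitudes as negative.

longitude 12.3820°

Angular distance δ = d/R = 1516.1 / 3440.065 = 0.440718 rad.
Converting: φ₁ = 0.187757 rad, θ = 0.455531 rad.
Destination latitude: φ₂ = arcsin( sin φ₁ cos δ + cos φ₁ sin δ cos θ ) = arcsin(0.545177) = 33.0367°.
Δλ = atan2( sin θ sin δ cos φ₁ , cos δ − sin φ₁ sin φ₂ ) = atan2(0.184375, 0.802685) = 0.225781 rad = 12.9363°.
Hence λ₂ = -0.5543° + 12.9363° = 12.3820°.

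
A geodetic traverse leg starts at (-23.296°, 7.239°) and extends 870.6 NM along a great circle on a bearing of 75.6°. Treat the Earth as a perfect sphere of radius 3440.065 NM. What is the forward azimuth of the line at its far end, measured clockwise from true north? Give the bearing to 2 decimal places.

Central angle δ = d/R = 0.253077 rad.
With φ₁ = -23.296° = -0.406592 rad and θ = 75.6° = 1.319469 rad:
Destination latitude: φ₂ = arcsin( sin φ₁ cos δ + cos φ₁ sin δ cos θ ) = arcsin(-0.325693) = -19.008°.
Δλ = atan2( sin θ sin δ cos φ₁ , cos δ − sin φ₁ sin φ₂ ) = atan2(0.222746, 0.839341) = 0.259403 rad = 14.863°.
Hence λ₂ = 7.239° + 14.863° = 22.102°.
The forward bearing on arrival equals the back-azimuth from the destination plus 180°.
Back-azimuth from P₂ (-19.01°, 22.10°) to P₁ (-23.30°, 7.24°), with Δλ' = λ₁ − λ₂ = -14.86°: atan2( sin Δλ' cos φ₁ , cos φ₂ sin φ₁ − sin φ₂ cos φ₁ cos Δλ' ) = 250.21°.
Final bearing = (250.21° + 180°) mod 360° = 70.21°.

final bearing 70.21°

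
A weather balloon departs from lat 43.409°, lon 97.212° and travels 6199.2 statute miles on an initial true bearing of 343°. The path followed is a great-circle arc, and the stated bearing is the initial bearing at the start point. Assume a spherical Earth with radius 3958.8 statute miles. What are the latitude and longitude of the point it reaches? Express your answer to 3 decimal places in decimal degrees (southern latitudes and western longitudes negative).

latitude 44.272°, longitude -58.689°

Angular distance δ = d/R = 6199.2 / 3958.8 = 1.565929 rad.
Converting: φ₁ = 0.757630 rad, θ = 5.986479 rad.
sin φ₂ = sin φ₁ cos δ + cos φ₁ sin δ cos θ = (0.687202)(0.004867) + (0.726467)(0.999988)(0.956305) = 0.698060
φ₂ = asin(0.698060) = 0.772685 rad = 44.272°.
Δλ = atan2( sin θ sin δ cos φ₁ , cos δ − sin φ₁ sin φ₂ ) = atan2(-0.212396, -0.474841) = -2.720987 rad = -155.901°.
λ₂ = 97.212° + -155.901° = -58.689°.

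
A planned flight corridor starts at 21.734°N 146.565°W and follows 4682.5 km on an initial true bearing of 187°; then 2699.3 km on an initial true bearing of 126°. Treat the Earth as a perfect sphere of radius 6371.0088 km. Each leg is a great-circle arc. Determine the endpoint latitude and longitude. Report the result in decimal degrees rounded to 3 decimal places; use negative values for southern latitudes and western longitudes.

latitude -32.691°, longitude -128.278°

Apply the spherical direct solution leg by leg, carrying full precision between legs.
Leg 1: from (21.734°, -146.565°), δ = 4682.5/6371.0088 = 0.734970 rad, θ = 187° → φ = -20.093°, λ = -151.557°.
Leg 2: from (-20.093°, -151.557°), δ = 2699.3/6371.0088 = 0.423685 rad, θ = 126° → φ = -32.691°, λ = -128.278°.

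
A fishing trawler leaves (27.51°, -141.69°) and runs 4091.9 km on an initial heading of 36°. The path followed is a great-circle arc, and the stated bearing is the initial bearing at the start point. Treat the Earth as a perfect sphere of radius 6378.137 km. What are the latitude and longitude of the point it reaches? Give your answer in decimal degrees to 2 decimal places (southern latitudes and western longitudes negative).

Central angle δ = d/R = 0.641551 rad.
Converting: φ₁ = 0.480140 rad, θ = 0.628319 rad.
Applying the spherical law of cosines for sides, sin φ₂ = sin φ₁ cos δ + cos φ₁ sin δ cos θ = 0.799467, so φ₂ = 53.08°.
Then Δλ = atan2(0.311981, 0.431892) = 0.625575 rad, from sin θ sin δ cos φ₁ over cos δ − sin φ₁ sin φ₂.
Hence λ₂ = -141.69° + 35.84° = -105.85°.

latitude 53.08°, longitude -105.85°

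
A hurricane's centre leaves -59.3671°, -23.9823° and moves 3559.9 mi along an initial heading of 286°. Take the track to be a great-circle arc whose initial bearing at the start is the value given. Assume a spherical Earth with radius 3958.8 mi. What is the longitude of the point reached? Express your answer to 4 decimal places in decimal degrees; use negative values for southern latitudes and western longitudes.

longitude -80.2383°

The arc subtends δ = 3559.9/3958.8 = 0.899237 rad at the centre.
Start latitude φ₁ = -1.036151 rad; initial bearing θ = 4.991642 rad.
Applying the spherical law of cosines for sides, sin φ₂ = sin φ₁ cos δ + cos φ₁ sin δ cos θ = -0.425429, so φ₂ = -25.1778°.
For the longitude increment, Δλ = atan2( sin θ sin δ cos φ₁, cos δ − sin φ₁ sin φ₂ ) = atan2(-0.383439, 0.256147) = -56.2560°.
λ₂ = λ₁ + Δλ = -80.2383°.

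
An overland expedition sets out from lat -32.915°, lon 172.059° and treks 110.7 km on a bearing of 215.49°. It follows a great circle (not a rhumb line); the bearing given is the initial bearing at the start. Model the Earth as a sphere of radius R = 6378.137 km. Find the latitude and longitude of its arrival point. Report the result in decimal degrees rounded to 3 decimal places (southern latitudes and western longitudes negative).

The arc subtends δ = 110.7/6378.137 = 0.017356 rad at the centre.
Start latitude φ₁ = -0.574475 rad; initial bearing θ = 3.761010 rad.
sin φ₂ = sin φ₁ cos δ + cos φ₁ sin δ cos θ = (-0.543394)(0.999849) + (0.839478)(0.017355)(-0.814217) = -0.555175
φ₂ = asin(-0.555175) = -0.588573 rad = -33.723°.
Then Δλ = atan2(-0.008458, 0.698170) = -0.012115 rad, from sin θ sin δ cos φ₁ over cos δ − sin φ₁ sin φ₂.
λ₂ = 172.059° + -0.694° = 171.365°.

latitude -33.723°, longitude 171.365°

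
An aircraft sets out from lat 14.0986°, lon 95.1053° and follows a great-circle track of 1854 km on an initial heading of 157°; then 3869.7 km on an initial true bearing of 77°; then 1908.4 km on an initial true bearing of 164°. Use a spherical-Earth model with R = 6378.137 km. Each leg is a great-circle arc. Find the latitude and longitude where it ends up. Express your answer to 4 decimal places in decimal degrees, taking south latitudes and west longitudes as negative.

latitude -10.1816°, longitude 140.2538°

Apply the spherical direct solution leg by leg, carrying full precision between legs.
Leg 1: from (14.0986°, 95.1053°), δ = 1854/6378.137 = 0.290680 rad, θ = 157° → φ = -1.2893°, λ = 101.5367°.
Leg 2: from (-1.2893°, 101.5367°), δ = 3869.7/6378.137 = 0.606713 rad, θ = 77° → φ = 6.3005°, λ = 135.5187°.
Leg 3: from (6.3005°, 135.5187°), δ = 1908.4/6378.137 = 0.299210 rad, θ = 164° → φ = -10.1816°, λ = 140.2538°.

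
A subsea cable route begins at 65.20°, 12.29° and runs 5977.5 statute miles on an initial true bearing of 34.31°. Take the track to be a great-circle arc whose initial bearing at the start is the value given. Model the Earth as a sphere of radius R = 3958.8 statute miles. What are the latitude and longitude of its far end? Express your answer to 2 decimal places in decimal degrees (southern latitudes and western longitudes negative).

δ = 5977.5/3958.8 = 1.509927 rad (86.5125°).
Converting: φ₁ = 1.137955 rad, θ = 0.598822 rad.
Applying the spherical law of cosines for sides, sin φ₂ = sin φ₁ cos δ + cos φ₁ sin δ cos θ = 0.401047, so φ₂ = 23.64°.
Δλ = atan2( sin θ sin δ cos φ₁ , cos δ − sin φ₁ sin φ₂ ) = atan2(0.235995, -0.303230) = 2.480243 rad = 142.11°.
λ₂ = 12.29° + 142.11° = 154.40°.

latitude 23.64°, longitude 154.40°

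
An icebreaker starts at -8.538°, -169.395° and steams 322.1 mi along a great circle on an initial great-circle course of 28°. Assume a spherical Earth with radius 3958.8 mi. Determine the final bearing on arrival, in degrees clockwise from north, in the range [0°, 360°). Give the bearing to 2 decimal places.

Central angle δ = d/R = 0.081363 rad.
Converting: φ₁ = -0.149016 rad, θ = 0.488692 rad.
Applying the spherical law of cosines for sides, sin φ₂ = sin φ₁ cos δ + cos φ₁ sin δ cos θ = -0.077009, so φ₂ = -4.417°.
Δλ = atan2( sin θ sin δ cos φ₁ , cos δ − sin φ₁ sin φ₂ ) = atan2(0.037733, 0.985259) = 0.038278 rad = 2.193°.
λ₂ = -169.395° + 2.193° = -167.202°.
The forward bearing on arrival equals the back-azimuth from the destination plus 180°.
Back-azimuth from P₂ (-4.42°, -167.20°) to P₁ (-8.54°, -169.40°), with Δλ' = λ₁ − λ₂ = -2.19°: atan2( sin Δλ' cos φ₁ , cos φ₂ sin φ₁ − sin φ₂ cos φ₁ cos Δλ' ) = 207.75°.
Final bearing = (207.75° + 180°) mod 360° = 27.75°.

final bearing 27.75°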